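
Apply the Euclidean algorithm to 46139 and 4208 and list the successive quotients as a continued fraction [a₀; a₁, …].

Run the Euclidean algorithm, recording each quotient:
46139 = 10·4208 + 4059, so a_0 = 10
4208 = 1·4059 + 149, so a_1 = 1
4059 = 27·149 + 36, so a_2 = 27
149 = 4·36 + 5, so a_3 = 4
36 = 7·5 + 1, so a_4 = 7
5 = 5·1 + 0, so a_5 = 5

[10; 1, 27, 4, 7, 5]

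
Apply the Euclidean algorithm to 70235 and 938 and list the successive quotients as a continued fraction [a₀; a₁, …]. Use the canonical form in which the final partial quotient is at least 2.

70235 ÷ 938 → quotient 74, remainder 823
938 ÷ 823 → quotient 1, remainder 115
823 ÷ 115 → quotient 7, remainder 18
115 ÷ 18 → quotient 6, remainder 7
18 ÷ 7 → quotient 2, remainder 4
7 ÷ 4 → quotient 1, remainder 3
4 ÷ 3 → quotient 1, remainder 1
3 ÷ 1 → quotient 3, remainder 0

[74; 1, 7, 6, 2, 1, 1, 3]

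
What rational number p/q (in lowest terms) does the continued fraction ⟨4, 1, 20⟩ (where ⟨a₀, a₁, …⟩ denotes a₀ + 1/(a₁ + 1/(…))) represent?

104/21

Use the convergent recurrence hₖ = aₖ·hₖ₋₁ + hₖ₋₂ (and likewise for the denominators kₖ):
a_0 = 4: 4/1
a_1 = 1: 5/1
a_2 = 20: 104/21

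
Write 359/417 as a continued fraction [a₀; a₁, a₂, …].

Run the Euclidean algorithm, recording each quotient:
359 = 0·417 + 359, so a_0 = 0
417 = 1·359 + 58, so a_1 = 1
359 = 6·58 + 11, so a_2 = 6
58 = 5·11 + 3, so a_3 = 5
11 = 3·3 + 2, so a_4 = 3
3 = 1·2 + 1, so a_5 = 1
2 = 2·1 + 0, so a_6 = 2

[0; 1, 6, 5, 3, 1, 2]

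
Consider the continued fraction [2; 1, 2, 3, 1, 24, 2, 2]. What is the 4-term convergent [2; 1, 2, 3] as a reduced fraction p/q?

27/10

Collapse the nested fraction from the inside out:
Start with 3.
2 + 1/(3/1) = 2 + 1/3 = 7/3
1 + 1/(7/3) = 1 + 3/7 = 10/7
2 + 1/(10/7) = 2 + 7/10 = 27/10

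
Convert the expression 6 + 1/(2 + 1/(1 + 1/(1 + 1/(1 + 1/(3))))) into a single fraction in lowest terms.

185/29

Use the convergent recurrence hₖ = aₖ·hₖ₋₁ + hₖ₋₂ (and likewise for the denominators kₖ):
a_0 = 6: 6/1
a_1 = 2: 13/2
a_2 = 1: 19/3
a_3 = 1: 32/5
a_4 = 1: 51/8
a_5 = 3: 185/29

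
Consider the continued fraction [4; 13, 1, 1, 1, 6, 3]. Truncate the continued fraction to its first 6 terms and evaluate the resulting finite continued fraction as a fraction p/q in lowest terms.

Compute successive convergents:
a_0 = 4: 4/1
a_1 = 13: 53/13
a_2 = 1: 57/14
a_3 = 1: 110/27
a_4 = 1: 167/41
a_5 = 6: 1112/273

1112/273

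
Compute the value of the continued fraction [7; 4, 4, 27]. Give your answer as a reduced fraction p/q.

a_0 = 7: 7/1
a_1 = 4: 29/4
a_2 = 4: 123/17
a_3 = 27: 3350/463

3350/463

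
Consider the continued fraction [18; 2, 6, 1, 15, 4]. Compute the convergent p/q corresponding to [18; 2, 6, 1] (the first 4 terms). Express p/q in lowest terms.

Starting at the tail and folding back:
Start with 1.
6 + 1/(1/1) = 6 + 1/1 = 7/1
2 + 1/(7/1) = 2 + 1/7 = 15/7
18 + 1/(15/7) = 18 + 7/15 = 277/15

277/15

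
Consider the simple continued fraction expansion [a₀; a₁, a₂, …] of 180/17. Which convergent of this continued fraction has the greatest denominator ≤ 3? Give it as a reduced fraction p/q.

21/2

a_0 = 10: 10/1  (≤ bound)
a_1 = 1: 11/1  (≤ bound)
a_2 = 1: 21/2  (≤ bound)
a_3 = 2: 53/5  (> 3, stop)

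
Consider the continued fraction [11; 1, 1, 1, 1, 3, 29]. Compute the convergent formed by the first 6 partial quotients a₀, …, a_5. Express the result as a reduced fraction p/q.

Start with 3.
1 + 1/(3/1) = 1 + 1/3 = 4/3
1 + 1/(4/3) = 1 + 3/4 = 7/4
1 + 1/(7/4) = 1 + 4/7 = 11/7
1 + 1/(11/7) = 1 + 7/11 = 18/11
11 + 1/(18/11) = 11 + 11/18 = 209/18

209/18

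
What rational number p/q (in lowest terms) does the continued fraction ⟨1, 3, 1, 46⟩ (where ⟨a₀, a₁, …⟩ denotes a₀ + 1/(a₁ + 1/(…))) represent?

a_0 = 1: 1/1
a_1 = 3: 4/3
a_2 = 1: 5/4
a_3 = 46: 234/187

234/187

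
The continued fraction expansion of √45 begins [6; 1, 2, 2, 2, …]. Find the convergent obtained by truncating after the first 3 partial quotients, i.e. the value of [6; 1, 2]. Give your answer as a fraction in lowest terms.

Compute successive convergents:
a_0 = 6: 6/1
a_1 = 1: 7/1
a_2 = 2: 20/3

20/3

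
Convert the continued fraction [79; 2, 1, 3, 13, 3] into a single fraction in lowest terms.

35634/449

a_0 = 79: 79/1
a_1 = 2: 159/2
a_2 = 1: 238/3
a_3 = 3: 873/11
a_4 = 13: 11587/146
a_5 = 3: 35634/449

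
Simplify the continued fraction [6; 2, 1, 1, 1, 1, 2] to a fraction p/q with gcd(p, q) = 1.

217/34

Build up convergents one term at a time:
a_0 = 6: 6/1
a_1 = 2: 13/2
a_2 = 1: 19/3
a_3 = 1: 32/5
a_4 = 1: 51/8
a_5 = 1: 83/13
a_6 = 2: 217/34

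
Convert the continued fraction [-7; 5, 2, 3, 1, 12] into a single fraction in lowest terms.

a_0 = -7: -7/1
a_1 = 5: -34/5
a_2 = 2: -75/11
a_3 = 3: -259/38
a_4 = 1: -334/49
a_5 = 12: -4267/626

-4267/626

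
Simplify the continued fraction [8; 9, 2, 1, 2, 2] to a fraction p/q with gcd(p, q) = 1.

Starting at the tail and folding back:
Start with 2.
2 + 1/(2/1) = 2 + 1/2 = 5/2
1 + 1/(5/2) = 1 + 2/5 = 7/5
2 + 1/(7/5) = 2 + 5/7 = 19/7
9 + 1/(19/7) = 9 + 7/19 = 178/19
8 + 1/(178/19) = 8 + 19/178 = 1443/178

1443/178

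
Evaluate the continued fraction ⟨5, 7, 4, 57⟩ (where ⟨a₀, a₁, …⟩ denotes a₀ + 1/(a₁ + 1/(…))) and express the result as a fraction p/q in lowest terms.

Use the convergent recurrence hₖ = aₖ·hₖ₋₁ + hₖ₋₂ (and likewise for the denominators kₖ):
a_0 = 5: 5/1
a_1 = 7: 36/7
a_2 = 4: 149/29
a_3 = 57: 8529/1660

8529/1660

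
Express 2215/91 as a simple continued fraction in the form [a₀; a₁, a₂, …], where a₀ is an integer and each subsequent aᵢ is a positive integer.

[24; 2, 1, 14, 2]

Apply division with remainder until the remainder is 0:
2215 ÷ 91 → quotient 24, remainder 31
91 ÷ 31 → quotient 2, remainder 29
31 ÷ 29 → quotient 1, remainder 2
29 ÷ 2 → quotient 14, remainder 1
2 ÷ 1 → quotient 2, remainder 0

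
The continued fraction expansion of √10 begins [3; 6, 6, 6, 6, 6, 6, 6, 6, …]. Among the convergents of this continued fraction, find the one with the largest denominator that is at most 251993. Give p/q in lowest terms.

a_0 = 3: 3/1  (≤ bound)
a_1 = 6: 19/6  (≤ bound)
a_2 = 6: 117/37  (≤ bound)
a_3 = 6: 721/228  (≤ bound)
a_4 = 6: 4443/1405  (≤ bound)
a_5 = 6: 27379/8658  (≤ bound)
a_6 = 6: 168717/53353  (≤ bound)
a_7 = 6: 1039681/328776  (> 251993, stop)

168717/53353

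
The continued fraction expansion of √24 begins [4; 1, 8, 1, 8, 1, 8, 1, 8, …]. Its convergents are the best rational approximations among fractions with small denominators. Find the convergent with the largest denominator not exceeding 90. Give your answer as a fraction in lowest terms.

a_0 = 4: 4/1  (≤ bound)
a_1 = 1: 5/1  (≤ bound)
a_2 = 8: 44/9  (≤ bound)
a_3 = 1: 49/10  (≤ bound)
a_4 = 8: 436/89  (≤ bound)
a_5 = 1: 485/99  (> 90, stop)

436/89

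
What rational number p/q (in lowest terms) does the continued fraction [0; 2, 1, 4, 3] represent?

Starting at the tail and folding back:
Start with 3.
4 + 1/(3/1) = 4 + 1/3 = 13/3
1 + 1/(13/3) = 1 + 3/13 = 16/13
2 + 1/(16/13) = 2 + 13/16 = 45/16
0 + 1/(45/16) = 0 + 16/45 = 16/45

16/45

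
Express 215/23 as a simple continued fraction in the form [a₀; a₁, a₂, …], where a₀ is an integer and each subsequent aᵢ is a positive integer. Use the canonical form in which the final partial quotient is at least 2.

[9; 2, 1, 7]

Run the Euclidean algorithm, recording each quotient:
215 ÷ 23 → quotient 9, remainder 8
23 ÷ 8 → quotient 2, remainder 7
8 ÷ 7 → quotient 1, remainder 1
7 ÷ 1 → quotient 7, remainder 0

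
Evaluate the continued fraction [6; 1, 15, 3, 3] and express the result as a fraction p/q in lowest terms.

1131/163

Start with 3.
3 + 1/(3/1) = 3 + 1/3 = 10/3
15 + 1/(10/3) = 15 + 3/10 = 153/10
1 + 1/(153/10) = 1 + 10/153 = 163/153
6 + 1/(163/153) = 6 + 153/163 = 1131/163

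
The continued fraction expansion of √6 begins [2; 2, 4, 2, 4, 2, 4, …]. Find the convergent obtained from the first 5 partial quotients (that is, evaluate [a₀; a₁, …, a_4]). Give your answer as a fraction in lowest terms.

218/89

Use the convergent recurrence hₖ = aₖ·hₖ₋₁ + hₖ₋₂ (and likewise for the denominators kₖ):
a_0 = 2: 2/1
a_1 = 2: 5/2
a_2 = 4: 22/9
a_3 = 2: 49/20
a_4 = 4: 218/89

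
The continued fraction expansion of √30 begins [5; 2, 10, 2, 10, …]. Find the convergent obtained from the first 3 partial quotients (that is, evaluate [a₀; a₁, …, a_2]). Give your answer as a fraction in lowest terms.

115/21

Start with 10.
2 + 1/(10/1) = 2 + 1/10 = 21/10
5 + 1/(21/10) = 5 + 10/21 = 115/21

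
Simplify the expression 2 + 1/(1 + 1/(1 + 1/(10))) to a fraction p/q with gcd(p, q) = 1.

Use the convergent recurrence hₖ = aₖ·hₖ₋₁ + hₖ₋₂ (and likewise for the denominators kₖ):
a_0 = 2: 2/1
a_1 = 1: 3/1
a_2 = 1: 5/2
a_3 = 10: 53/21

53/21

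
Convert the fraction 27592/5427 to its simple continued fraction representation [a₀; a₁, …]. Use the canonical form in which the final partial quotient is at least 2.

[5; 11, 1, 7, 57]

Apply division with remainder until the remainder is 0:
27592 ÷ 5427 → quotient 5, remainder 457
5427 ÷ 457 → quotient 11, remainder 400
457 ÷ 400 → quotient 1, remainder 57
400 ÷ 57 → quotient 7, remainder 1
57 ÷ 1 → quotient 57, remainder 0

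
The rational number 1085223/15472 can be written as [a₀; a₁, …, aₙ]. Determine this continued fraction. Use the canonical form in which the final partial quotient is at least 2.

1085223 ÷ 15472 → quotient 70, remainder 2183
15472 ÷ 2183 → quotient 7, remainder 191
2183 ÷ 191 → quotient 11, remainder 82
191 ÷ 82 → quotient 2, remainder 27
82 ÷ 27 → quotient 3, remainder 1
27 ÷ 1 → quotient 27, remainder 0

[70; 7, 11, 2, 3, 27]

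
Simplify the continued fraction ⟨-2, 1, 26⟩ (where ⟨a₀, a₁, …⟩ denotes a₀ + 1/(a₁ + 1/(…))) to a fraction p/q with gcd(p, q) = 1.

-28/27

Start with 26.
1 + 1/(26/1) = 1 + 1/26 = 27/26
-2 + 1/(27/26) = -2 + 26/27 = -28/27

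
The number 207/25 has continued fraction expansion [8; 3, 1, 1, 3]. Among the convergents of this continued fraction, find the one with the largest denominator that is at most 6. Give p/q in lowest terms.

List convergents until the denominator exceeds the bound:
a_0 = 8: 8/1  (≤ bound)
a_1 = 3: 25/3  (≤ bound)
a_2 = 1: 33/4  (≤ bound)
a_3 = 1: 58/7  (> 6, stop)

33/4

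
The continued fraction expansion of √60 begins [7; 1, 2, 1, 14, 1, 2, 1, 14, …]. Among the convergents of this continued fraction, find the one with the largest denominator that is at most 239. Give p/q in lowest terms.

a_0 = 7: 7/1  (≤ bound)
a_1 = 1: 8/1  (≤ bound)
a_2 = 2: 23/3  (≤ bound)
a_3 = 1: 31/4  (≤ bound)
a_4 = 14: 457/59  (≤ bound)
a_5 = 1: 488/63  (≤ bound)
a_6 = 2: 1433/185  (≤ bound)
a_7 = 1: 1921/248  (> 239, stop)

1433/185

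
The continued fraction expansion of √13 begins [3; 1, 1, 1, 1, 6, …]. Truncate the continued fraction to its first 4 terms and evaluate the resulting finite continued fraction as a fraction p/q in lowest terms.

a_0 = 3: 3/1
a_1 = 1: 4/1
a_2 = 1: 7/2
a_3 = 1: 11/3

11/3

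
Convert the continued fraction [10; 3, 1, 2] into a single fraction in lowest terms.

a_0 = 10: 10/1
a_1 = 3: 31/3
a_2 = 1: 41/4
a_3 = 2: 113/11

113/11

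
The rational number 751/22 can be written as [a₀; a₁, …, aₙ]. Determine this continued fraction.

⌊751/22⌋ = 34, remainder 3
⌊22/3⌋ = 7, remainder 1
⌊3/1⌋ = 3, remainder 0

[34; 7, 3]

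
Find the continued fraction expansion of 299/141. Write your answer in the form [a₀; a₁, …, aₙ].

Run the Euclidean algorithm, recording each quotient:
⌊299/141⌋ = 2, remainder 17
⌊141/17⌋ = 8, remainder 5
⌊17/5⌋ = 3, remainder 2
⌊5/2⌋ = 2, remainder 1
⌊2/1⌋ = 2, remainder 0

[2; 8, 3, 2, 2]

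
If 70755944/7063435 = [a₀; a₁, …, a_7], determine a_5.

⌊70755944/7063435⌋ = 10, remainder 121594
⌊7063435/121594⌋ = 58, remainder 10983
⌊121594/10983⌋ = 11, remainder 781
⌊10983/781⌋ = 14, remainder 49
⌊781/49⌋ = 15, remainder 46
⌊49/46⌋ = 1, remainder 3

1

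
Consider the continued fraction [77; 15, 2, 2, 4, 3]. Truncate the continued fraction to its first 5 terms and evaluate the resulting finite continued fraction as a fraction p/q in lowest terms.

Start with 4.
2 + 1/(4/1) = 2 + 1/4 = 9/4
2 + 1/(9/4) = 2 + 4/9 = 22/9
15 + 1/(22/9) = 15 + 9/22 = 339/22
77 + 1/(339/22) = 77 + 22/339 = 26125/339

26125/339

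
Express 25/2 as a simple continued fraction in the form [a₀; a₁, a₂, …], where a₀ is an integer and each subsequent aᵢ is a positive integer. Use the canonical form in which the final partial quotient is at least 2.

[12; 2]

Repeatedly divide and take the remainder:
25 = 12·2 + 1, so a_0 = 12
2 = 2·1 + 0, so a_1 = 2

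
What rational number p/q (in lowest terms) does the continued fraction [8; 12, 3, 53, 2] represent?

Use the convergent recurrence hₖ = aₖ·hₖ₋₁ + hₖ₋₂ (and likewise for the denominators kₖ):
a_0 = 8: 8/1
a_1 = 12: 97/12
a_2 = 3: 299/37
a_3 = 53: 15944/1973
a_4 = 2: 32187/3983

32187/3983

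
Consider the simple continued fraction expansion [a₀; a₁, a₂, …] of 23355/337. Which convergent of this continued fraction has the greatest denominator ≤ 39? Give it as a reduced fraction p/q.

2287/33

a_0 = 69: 69/1  (≤ bound)
a_1 = 3: 208/3  (≤ bound)
a_2 = 3: 693/10  (≤ bound)
a_3 = 3: 2287/33  (≤ bound)
a_4 = 2: 5267/76  (> 39, stop)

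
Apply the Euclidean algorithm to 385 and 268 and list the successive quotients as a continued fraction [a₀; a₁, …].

Run the Euclidean algorithm, recording each quotient:
385 = 1·268 + 117, so a_0 = 1
268 = 2·117 + 34, so a_1 = 2
117 = 3·34 + 15, so a_2 = 3
34 = 2·15 + 4, so a_3 = 2
15 = 3·4 + 3, so a_4 = 3
4 = 1·3 + 1, so a_5 = 1
3 = 3·1 + 0, so a_6 = 3

[1; 2, 3, 2, 3, 1, 3]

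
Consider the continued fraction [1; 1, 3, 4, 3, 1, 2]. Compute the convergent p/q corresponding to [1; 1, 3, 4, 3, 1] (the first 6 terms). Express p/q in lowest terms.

a_0 = 1: 1/1
a_1 = 1: 2/1
a_2 = 3: 7/4
a_3 = 4: 30/17
a_4 = 3: 97/55
a_5 = 1: 127/72

127/72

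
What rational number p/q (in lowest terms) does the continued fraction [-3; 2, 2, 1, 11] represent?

-211/82

a_0 = -3: -3/1
a_1 = 2: -5/2
a_2 = 2: -13/5
a_3 = 1: -18/7
a_4 = 11: -211/82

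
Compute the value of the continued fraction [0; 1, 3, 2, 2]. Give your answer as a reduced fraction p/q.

a_0 = 0: 0/1
a_1 = 1: 1/1
a_2 = 3: 3/4
a_3 = 2: 7/9
a_4 = 2: 17/22

17/22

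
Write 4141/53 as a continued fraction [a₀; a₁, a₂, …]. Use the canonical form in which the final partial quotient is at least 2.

[78; 7, 1, 1, 3]

4141 ÷ 53 → quotient 78, remainder 7
53 ÷ 7 → quotient 7, remainder 4
7 ÷ 4 → quotient 1, remainder 3
4 ÷ 3 → quotient 1, remainder 1
3 ÷ 1 → quotient 3, remainder 0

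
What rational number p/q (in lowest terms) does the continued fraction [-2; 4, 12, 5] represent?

a_0 = -2: -2/1
a_1 = 4: -7/4
a_2 = 12: -86/49
a_3 = 5: -437/249

-437/249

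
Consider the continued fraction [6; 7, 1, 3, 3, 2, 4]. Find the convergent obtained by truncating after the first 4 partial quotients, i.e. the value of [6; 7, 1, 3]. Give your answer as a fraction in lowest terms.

a_0 = 6: 6/1
a_1 = 7: 43/7
a_2 = 1: 49/8
a_3 = 3: 190/31

190/31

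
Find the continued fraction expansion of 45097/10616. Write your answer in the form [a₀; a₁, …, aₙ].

[4; 4, 31, 2, 1, 8, 1, 2]

45097 ÷ 10616 → quotient 4, remainder 2633
10616 ÷ 2633 → quotient 4, remainder 84
2633 ÷ 84 → quotient 31, remainder 29
84 ÷ 29 → quotient 2, remainder 26
29 ÷ 26 → quotient 1, remainder 3
26 ÷ 3 → quotient 8, remainder 2
3 ÷ 2 → quotient 1, remainder 1
2 ÷ 1 → quotient 2, remainder 0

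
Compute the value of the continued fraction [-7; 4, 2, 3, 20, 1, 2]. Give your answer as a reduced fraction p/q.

Use the convergent recurrence hₖ = aₖ·hₖ₋₁ + hₖ₋₂ (and likewise for the denominators kₖ):
a_0 = -7: -7/1
a_1 = 4: -27/4
a_2 = 2: -61/9
a_3 = 3: -210/31
a_4 = 20: -4261/629
a_5 = 1: -4471/660
a_6 = 2: -13203/1949

-13203/1949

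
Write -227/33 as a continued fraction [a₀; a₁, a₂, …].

[-7; 8, 4]

⌊-227/33⌋ = -7, remainder 4
⌊33/4⌋ = 8, remainder 1
⌊4/1⌋ = 4, remainder 0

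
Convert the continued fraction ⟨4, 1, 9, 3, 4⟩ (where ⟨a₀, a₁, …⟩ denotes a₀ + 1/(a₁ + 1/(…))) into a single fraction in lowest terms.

657/134

Start with 4.
3 + 1/(4/1) = 3 + 1/4 = 13/4
9 + 1/(13/4) = 9 + 4/13 = 121/13
1 + 1/(121/13) = 1 + 13/121 = 134/121
4 + 1/(134/121) = 4 + 121/134 = 657/134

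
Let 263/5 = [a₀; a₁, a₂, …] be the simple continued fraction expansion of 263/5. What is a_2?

1

⌊263/5⌋ = 52, remainder 3
⌊5/3⌋ = 1, remainder 2
⌊3/2⌋ = 1, remainder 1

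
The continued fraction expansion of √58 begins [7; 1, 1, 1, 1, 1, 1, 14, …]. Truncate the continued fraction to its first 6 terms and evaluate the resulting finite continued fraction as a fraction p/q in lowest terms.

61/8

a_0 = 7: 7/1
a_1 = 1: 8/1
a_2 = 1: 15/2
a_3 = 1: 23/3
a_4 = 1: 38/5
a_5 = 1: 61/8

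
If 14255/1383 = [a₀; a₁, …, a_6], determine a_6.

⌊14255/1383⌋ = 10, remainder 425
⌊1383/425⌋ = 3, remainder 108
⌊425/108⌋ = 3, remainder 101
⌊108/101⌋ = 1, remainder 7
⌊101/7⌋ = 14, remainder 3
⌊7/3⌋ = 2, remainder 1
⌊3/1⌋ = 3, remainder 0

3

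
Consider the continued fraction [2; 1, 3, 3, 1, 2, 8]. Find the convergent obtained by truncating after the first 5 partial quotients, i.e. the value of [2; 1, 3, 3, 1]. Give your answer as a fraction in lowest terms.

47/17

Starting at the tail and folding back:
Start with 1.
3 + 1/(1/1) = 3 + 1/1 = 4/1
3 + 1/(4/1) = 3 + 1/4 = 13/4
1 + 1/(13/4) = 1 + 4/13 = 17/13
2 + 1/(17/13) = 2 + 13/17 = 47/17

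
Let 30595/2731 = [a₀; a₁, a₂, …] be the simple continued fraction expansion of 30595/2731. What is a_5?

1

Apply division with remainder until the remainder is 0:
30595 ÷ 2731 → quotient 11, remainder 554
2731 ÷ 554 → quotient 4, remainder 515
554 ÷ 515 → quotient 1, remainder 39
515 ÷ 39 → quotient 13, remainder 8
39 ÷ 8 → quotient 4, remainder 7
8 ÷ 7 → quotient 1, remainder 1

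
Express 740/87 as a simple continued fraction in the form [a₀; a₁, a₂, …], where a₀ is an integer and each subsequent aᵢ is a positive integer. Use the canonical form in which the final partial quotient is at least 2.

[8; 1, 1, 43]

Repeatedly divide and take the remainder:
740 = 8·87 + 44, so a_0 = 8
87 = 1·44 + 43, so a_1 = 1
44 = 1·43 + 1, so a_2 = 1
43 = 43·1 + 0, so a_3 = 43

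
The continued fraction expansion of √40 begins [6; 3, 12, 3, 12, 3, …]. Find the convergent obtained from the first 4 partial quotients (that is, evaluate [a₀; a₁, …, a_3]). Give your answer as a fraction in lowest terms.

Compute successive convergents:
a_0 = 6: 6/1
a_1 = 3: 19/3
a_2 = 12: 234/37
a_3 = 3: 721/114

721/114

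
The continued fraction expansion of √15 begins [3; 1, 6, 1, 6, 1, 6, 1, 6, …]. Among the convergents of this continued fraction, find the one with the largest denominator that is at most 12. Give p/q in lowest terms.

List convergents until the denominator exceeds the bound:
a_0 = 3: 3/1  (≤ bound)
a_1 = 1: 4/1  (≤ bound)
a_2 = 6: 27/7  (≤ bound)
a_3 = 1: 31/8  (≤ bound)
a_4 = 6: 213/55  (> 12, stop)

31/8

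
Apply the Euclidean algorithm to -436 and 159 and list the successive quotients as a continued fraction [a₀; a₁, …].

[-3; 3, 1, 7, 5]

Run the Euclidean algorithm, recording each quotient:
⌊-436/159⌋ = -3, remainder 41
⌊159/41⌋ = 3, remainder 36
⌊41/36⌋ = 1, remainder 5
⌊36/5⌋ = 7, remainder 1
⌊5/1⌋ = 5, remainder 0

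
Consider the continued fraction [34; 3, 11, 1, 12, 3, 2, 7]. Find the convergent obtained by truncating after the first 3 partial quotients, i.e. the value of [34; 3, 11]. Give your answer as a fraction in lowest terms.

1167/34

Work from the innermost term outward:
Start with 11.
3 + 1/(11/1) = 3 + 1/11 = 34/11
34 + 1/(34/11) = 34 + 11/34 = 1167/34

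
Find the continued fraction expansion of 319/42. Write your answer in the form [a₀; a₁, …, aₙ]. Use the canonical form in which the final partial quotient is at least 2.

[7; 1, 1, 2, 8]

Repeatedly divide and take the remainder:
319 ÷ 42 → quotient 7, remainder 25
42 ÷ 25 → quotient 1, remainder 17
25 ÷ 17 → quotient 1, remainder 8
17 ÷ 8 → quotient 2, remainder 1
8 ÷ 1 → quotient 8, remainder 0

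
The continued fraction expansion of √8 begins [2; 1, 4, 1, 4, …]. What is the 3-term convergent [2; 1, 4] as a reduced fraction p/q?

Build up convergents one term at a time:
a_0 = 2: 2/1
a_1 = 1: 3/1
a_2 = 4: 14/5

14/5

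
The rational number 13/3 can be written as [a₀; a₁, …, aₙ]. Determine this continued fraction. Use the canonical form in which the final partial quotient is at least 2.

[4; 3]

13 ÷ 3 → quotient 4, remainder 1
3 ÷ 1 → quotient 3, remainder 0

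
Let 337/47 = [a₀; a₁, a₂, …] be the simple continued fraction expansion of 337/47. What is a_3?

7

337 ÷ 47 → quotient 7, remainder 8
47 ÷ 8 → quotient 5, remainder 7
8 ÷ 7 → quotient 1, remainder 1
7 ÷ 1 → quotient 7, remainder 0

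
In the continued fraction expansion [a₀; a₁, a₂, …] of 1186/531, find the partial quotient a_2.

3

⌊1186/531⌋ = 2, remainder 124
⌊531/124⌋ = 4, remainder 35
⌊124/35⌋ = 3, remainder 19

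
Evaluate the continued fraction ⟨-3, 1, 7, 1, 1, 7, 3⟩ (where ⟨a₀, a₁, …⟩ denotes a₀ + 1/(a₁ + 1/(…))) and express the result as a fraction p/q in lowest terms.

-849/401

a_0 = -3: -3/1
a_1 = 1: -2/1
a_2 = 7: -17/8
a_3 = 1: -19/9
a_4 = 1: -36/17
a_5 = 7: -271/128
a_6 = 3: -849/401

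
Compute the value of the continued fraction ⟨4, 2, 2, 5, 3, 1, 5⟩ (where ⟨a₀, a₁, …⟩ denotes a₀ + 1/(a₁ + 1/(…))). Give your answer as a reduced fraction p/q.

Starting at the tail and folding back:
Start with 5.
1 + 1/(5/1) = 1 + 1/5 = 6/5
3 + 1/(6/5) = 3 + 5/6 = 23/6
5 + 1/(23/6) = 5 + 6/23 = 121/23
2 + 1/(121/23) = 2 + 23/121 = 265/121
2 + 1/(265/121) = 2 + 121/265 = 651/265
4 + 1/(651/265) = 4 + 265/651 = 2869/651

2869/651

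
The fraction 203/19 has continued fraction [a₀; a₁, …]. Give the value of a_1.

⌊203/19⌋ = 10, remainder 13
⌊19/13⌋ = 1, remainder 6

1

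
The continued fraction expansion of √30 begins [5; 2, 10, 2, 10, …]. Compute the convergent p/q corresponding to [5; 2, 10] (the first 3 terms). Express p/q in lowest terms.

Start with 10.
2 + 1/(10/1) = 2 + 1/10 = 21/10
5 + 1/(21/10) = 5 + 10/21 = 115/21

115/21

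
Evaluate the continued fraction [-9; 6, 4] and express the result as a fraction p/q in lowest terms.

Use the convergent recurrence hₖ = aₖ·hₖ₋₁ + hₖ₋₂ (and likewise for the denominators kₖ):
a_0 = -9: -9/1
a_1 = 6: -53/6
a_2 = 4: -221/25

-221/25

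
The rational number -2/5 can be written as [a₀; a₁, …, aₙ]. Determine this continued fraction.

-2 ÷ 5 → quotient -1, remainder 3
5 ÷ 3 → quotient 1, remainder 2
3 ÷ 2 → quotient 1, remainder 1
2 ÷ 1 → quotient 2, remainder 0

[-1; 1, 1, 2]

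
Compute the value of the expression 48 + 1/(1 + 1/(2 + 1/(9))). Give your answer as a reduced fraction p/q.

Start with 9.
2 + 1/(9/1) = 2 + 1/9 = 19/9
1 + 1/(19/9) = 1 + 9/19 = 28/19
48 + 1/(28/19) = 48 + 19/28 = 1363/28

1363/28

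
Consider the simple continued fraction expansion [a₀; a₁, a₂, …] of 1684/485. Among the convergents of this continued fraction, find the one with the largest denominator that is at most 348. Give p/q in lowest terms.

125/36

List convergents until the denominator exceeds the bound:
a_0 = 3: 3/1  (≤ bound)
a_1 = 2: 7/2  (≤ bound)
a_2 = 8: 59/17  (≤ bound)
a_3 = 2: 125/36  (≤ bound)
a_4 = 13: 1684/485  (> 348, stop)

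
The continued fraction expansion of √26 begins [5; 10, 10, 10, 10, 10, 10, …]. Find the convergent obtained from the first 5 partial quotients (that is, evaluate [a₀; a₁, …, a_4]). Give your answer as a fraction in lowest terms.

Start with 10.
10 + 1/(10/1) = 10 + 1/10 = 101/10
10 + 1/(101/10) = 10 + 10/101 = 1020/101
10 + 1/(1020/101) = 10 + 101/1020 = 10301/1020
5 + 1/(10301/1020) = 5 + 1020/10301 = 52525/10301

52525/10301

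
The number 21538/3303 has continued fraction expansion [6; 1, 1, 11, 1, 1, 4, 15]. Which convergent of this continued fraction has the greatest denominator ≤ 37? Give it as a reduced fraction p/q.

a_0 = 6: 6/1  (≤ bound)
a_1 = 1: 7/1  (≤ bound)
a_2 = 1: 13/2  (≤ bound)
a_3 = 11: 150/23  (≤ bound)
a_4 = 1: 163/25  (≤ bound)
a_5 = 1: 313/48  (> 37, stop)

163/25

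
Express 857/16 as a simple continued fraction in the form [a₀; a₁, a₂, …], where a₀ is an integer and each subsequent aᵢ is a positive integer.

857 ÷ 16 → quotient 53, remainder 9
16 ÷ 9 → quotient 1, remainder 7
9 ÷ 7 → quotient 1, remainder 2
7 ÷ 2 → quotient 3, remainder 1
2 ÷ 1 → quotient 2, remainder 0

[53; 1, 1, 3, 2]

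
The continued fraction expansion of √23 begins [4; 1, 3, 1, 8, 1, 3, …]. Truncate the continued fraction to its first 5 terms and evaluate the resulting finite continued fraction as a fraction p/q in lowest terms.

211/44

Build up convergents one term at a time:
a_0 = 4: 4/1
a_1 = 1: 5/1
a_2 = 3: 19/4
a_3 = 1: 24/5
a_4 = 8: 211/44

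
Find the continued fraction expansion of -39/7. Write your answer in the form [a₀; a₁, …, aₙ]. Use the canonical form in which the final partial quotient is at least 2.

Apply division with remainder until the remainder is 0:
-39 ÷ 7 → quotient -6, remainder 3
7 ÷ 3 → quotient 2, remainder 1
3 ÷ 1 → quotient 3, remainder 0

[-6; 2, 3]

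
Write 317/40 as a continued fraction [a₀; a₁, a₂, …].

[7; 1, 12, 3]

317 = 7·40 + 37, so a_0 = 7
40 = 1·37 + 3, so a_1 = 1
37 = 12·3 + 1, so a_2 = 12
3 = 3·1 + 0, so a_3 = 3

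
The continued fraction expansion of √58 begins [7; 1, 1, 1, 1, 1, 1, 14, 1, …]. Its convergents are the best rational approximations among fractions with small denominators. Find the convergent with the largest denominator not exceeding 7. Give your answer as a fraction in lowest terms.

38/5

List convergents until the denominator exceeds the bound:
a_0 = 7: 7/1  (≤ bound)
a_1 = 1: 8/1  (≤ bound)
a_2 = 1: 15/2  (≤ bound)
a_3 = 1: 23/3  (≤ bound)
a_4 = 1: 38/5  (≤ bound)
a_5 = 1: 61/8  (> 7, stop)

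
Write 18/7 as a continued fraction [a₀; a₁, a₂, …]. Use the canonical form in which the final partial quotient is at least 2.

[2; 1, 1, 3]

18 = 2·7 + 4, so a_0 = 2
7 = 1·4 + 3, so a_1 = 1
4 = 1·3 + 1, so a_2 = 1
3 = 3·1 + 0, so a_3 = 3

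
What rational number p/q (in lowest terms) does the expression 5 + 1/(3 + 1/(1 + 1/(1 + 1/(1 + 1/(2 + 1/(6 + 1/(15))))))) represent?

14793/2804

Start with 15.
6 + 1/(15/1) = 6 + 1/15 = 91/15
2 + 1/(91/15) = 2 + 15/91 = 197/91
1 + 1/(197/91) = 1 + 91/197 = 288/197
1 + 1/(288/197) = 1 + 197/288 = 485/288
1 + 1/(485/288) = 1 + 288/485 = 773/485
3 + 1/(773/485) = 3 + 485/773 = 2804/773
5 + 1/(2804/773) = 5 + 773/2804 = 14793/2804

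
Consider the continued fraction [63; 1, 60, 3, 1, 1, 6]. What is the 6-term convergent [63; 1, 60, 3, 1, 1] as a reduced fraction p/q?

a_0 = 63: 63/1
a_1 = 1: 64/1
a_2 = 60: 3903/61
a_3 = 3: 11773/184
a_4 = 1: 15676/245
a_5 = 1: 27449/429

27449/429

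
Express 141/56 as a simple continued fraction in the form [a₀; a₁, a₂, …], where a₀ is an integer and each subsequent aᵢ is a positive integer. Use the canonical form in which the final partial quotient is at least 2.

141 ÷ 56 → quotient 2, remainder 29
56 ÷ 29 → quotient 1, remainder 27
29 ÷ 27 → quotient 1, remainder 2
27 ÷ 2 → quotient 13, remainder 1
2 ÷ 1 → quotient 2, remainder 0

[2; 1, 1, 13, 2]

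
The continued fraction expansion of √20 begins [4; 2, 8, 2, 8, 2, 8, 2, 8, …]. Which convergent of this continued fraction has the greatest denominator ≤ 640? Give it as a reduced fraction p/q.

1364/305

a_0 = 4: 4/1  (≤ bound)
a_1 = 2: 9/2  (≤ bound)
a_2 = 8: 76/17  (≤ bound)
a_3 = 2: 161/36  (≤ bound)
a_4 = 8: 1364/305  (≤ bound)
a_5 = 2: 2889/646  (> 640, stop)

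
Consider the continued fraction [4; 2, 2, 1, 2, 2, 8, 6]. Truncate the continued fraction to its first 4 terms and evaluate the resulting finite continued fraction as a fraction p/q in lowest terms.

Work from the innermost term outward:
Start with 1.
2 + 1/(1/1) = 2 + 1/1 = 3/1
2 + 1/(3/1) = 2 + 1/3 = 7/3
4 + 1/(7/3) = 4 + 3/7 = 31/7

31/7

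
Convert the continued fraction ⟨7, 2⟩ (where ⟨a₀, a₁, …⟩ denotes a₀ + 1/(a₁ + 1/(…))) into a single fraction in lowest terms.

Start with 2.
7 + 1/(2/1) = 7 + 1/2 = 15/2

15/2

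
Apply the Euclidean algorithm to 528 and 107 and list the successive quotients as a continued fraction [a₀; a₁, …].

Run the Euclidean algorithm, recording each quotient:
⌊528/107⌋ = 4, remainder 100
⌊107/100⌋ = 1, remainder 7
⌊100/7⌋ = 14, remainder 2
⌊7/2⌋ = 3, remainder 1
⌊2/1⌋ = 2, remainder 0

[4; 1, 14, 3, 2]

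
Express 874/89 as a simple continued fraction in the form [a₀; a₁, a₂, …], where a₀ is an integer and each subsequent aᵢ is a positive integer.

[9; 1, 4, 1, 1, 3, 2]

⌊874/89⌋ = 9, remainder 73
⌊89/73⌋ = 1, remainder 16
⌊73/16⌋ = 4, remainder 9
⌊16/9⌋ = 1, remainder 7
⌊9/7⌋ = 1, remainder 2
⌊7/2⌋ = 3, remainder 1
⌊2/1⌋ = 2, remainder 0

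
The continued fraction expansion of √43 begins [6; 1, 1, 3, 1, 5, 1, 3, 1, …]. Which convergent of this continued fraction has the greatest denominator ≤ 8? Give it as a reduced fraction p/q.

List convergents until the denominator exceeds the bound:
a_0 = 6: 6/1  (≤ bound)
a_1 = 1: 7/1  (≤ bound)
a_2 = 1: 13/2  (≤ bound)
a_3 = 3: 46/7  (≤ bound)
a_4 = 1: 59/9  (> 8, stop)

46/7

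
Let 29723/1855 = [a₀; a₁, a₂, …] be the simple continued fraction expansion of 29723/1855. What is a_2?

Repeatedly divide and take the remainder:
⌊29723/1855⌋ = 16, remainder 43
⌊1855/43⌋ = 43, remainder 6
⌊43/6⌋ = 7, remainder 1

7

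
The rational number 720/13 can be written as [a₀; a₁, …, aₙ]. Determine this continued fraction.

720 ÷ 13 → quotient 55, remainder 5
13 ÷ 5 → quotient 2, remainder 3
5 ÷ 3 → quotient 1, remainder 2
3 ÷ 2 → quotient 1, remainder 1
2 ÷ 1 → quotient 2, remainder 0

[55; 2, 1, 1, 2]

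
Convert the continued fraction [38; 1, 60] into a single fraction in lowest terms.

2378/61

Compute successive convergents:
a_0 = 38: 38/1
a_1 = 1: 39/1
a_2 = 60: 2378/61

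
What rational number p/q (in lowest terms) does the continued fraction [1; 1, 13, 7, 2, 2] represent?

Use the convergent recurrence hₖ = aₖ·hₖ₋₁ + hₖ₋₂ (and likewise for the denominators kₖ):
a_0 = 1: 1/1
a_1 = 1: 2/1
a_2 = 13: 27/14
a_3 = 7: 191/99
a_4 = 2: 409/212
a_5 = 2: 1009/523

1009/523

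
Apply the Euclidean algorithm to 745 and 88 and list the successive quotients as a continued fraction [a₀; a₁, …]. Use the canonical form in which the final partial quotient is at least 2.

745 ÷ 88 → quotient 8, remainder 41
88 ÷ 41 → quotient 2, remainder 6
41 ÷ 6 → quotient 6, remainder 5
6 ÷ 5 → quotient 1, remainder 1
5 ÷ 1 → quotient 5, remainder 0

[8; 2, 6, 1, 5]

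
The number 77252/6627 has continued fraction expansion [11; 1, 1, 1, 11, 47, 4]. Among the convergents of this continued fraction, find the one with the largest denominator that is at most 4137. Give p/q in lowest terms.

19211/1648

a_0 = 11: 11/1  (≤ bound)
a_1 = 1: 12/1  (≤ bound)
a_2 = 1: 23/2  (≤ bound)
a_3 = 1: 35/3  (≤ bound)
a_4 = 11: 408/35  (≤ bound)
a_5 = 47: 19211/1648  (≤ bound)
a_6 = 4: 77252/6627  (> 4137, stop)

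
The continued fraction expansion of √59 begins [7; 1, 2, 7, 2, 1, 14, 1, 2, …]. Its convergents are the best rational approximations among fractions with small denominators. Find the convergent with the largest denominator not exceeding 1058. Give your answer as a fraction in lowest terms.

List convergents until the denominator exceeds the bound:
a_0 = 7: 7/1  (≤ bound)
a_1 = 1: 8/1  (≤ bound)
a_2 = 2: 23/3  (≤ bound)
a_3 = 7: 169/22  (≤ bound)
a_4 = 2: 361/47  (≤ bound)
a_5 = 1: 530/69  (≤ bound)
a_6 = 14: 7781/1013  (≤ bound)
a_7 = 1: 8311/1082  (> 1058, stop)

7781/1013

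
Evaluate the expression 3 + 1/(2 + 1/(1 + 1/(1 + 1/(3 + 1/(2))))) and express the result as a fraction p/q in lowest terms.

a_0 = 3: 3/1
a_1 = 2: 7/2
a_2 = 1: 10/3
a_3 = 1: 17/5
a_4 = 3: 61/18
a_5 = 2: 139/41

139/41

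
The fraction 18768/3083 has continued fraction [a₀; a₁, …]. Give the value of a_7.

6

Repeatedly divide and take the remainder:
18768 = 6·3083 + 270, so a_0 = 6
3083 = 11·270 + 113, so a_1 = 11
270 = 2·113 + 44, so a_2 = 2
113 = 2·44 + 25, so a_3 = 2
44 = 1·25 + 19, so a_4 = 1
25 = 1·19 + 6, so a_5 = 1
19 = 3·6 + 1, so a_6 = 3
6 = 6·1 + 0, so a_7 = 6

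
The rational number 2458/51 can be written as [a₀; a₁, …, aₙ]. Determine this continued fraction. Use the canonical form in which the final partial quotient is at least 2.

[48; 5, 10]

Run the Euclidean algorithm, recording each quotient:
⌊2458/51⌋ = 48, remainder 10
⌊51/10⌋ = 5, remainder 1
⌊10/1⌋ = 10, remainder 0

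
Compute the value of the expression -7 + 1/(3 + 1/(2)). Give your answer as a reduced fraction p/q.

Starting at the tail and folding back:
Start with 2.
3 + 1/(2/1) = 3 + 1/2 = 7/2
-7 + 1/(7/2) = -7 + 2/7 = -47/7

-47/7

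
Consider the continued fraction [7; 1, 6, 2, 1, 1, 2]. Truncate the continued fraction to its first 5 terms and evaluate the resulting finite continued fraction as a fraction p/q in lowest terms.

a_0 = 7: 7/1
a_1 = 1: 8/1
a_2 = 6: 55/7
a_3 = 2: 118/15
a_4 = 1: 173/22

173/22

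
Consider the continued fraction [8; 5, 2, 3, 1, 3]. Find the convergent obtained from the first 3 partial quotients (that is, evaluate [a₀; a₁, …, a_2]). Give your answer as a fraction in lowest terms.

90/11

a_0 = 8: 8/1
a_1 = 5: 41/5
a_2 = 2: 90/11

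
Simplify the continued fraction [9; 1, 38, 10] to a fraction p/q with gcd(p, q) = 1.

Build up convergents one term at a time:
a_0 = 9: 9/1
a_1 = 1: 10/1
a_2 = 38: 389/39
a_3 = 10: 3900/391

3900/391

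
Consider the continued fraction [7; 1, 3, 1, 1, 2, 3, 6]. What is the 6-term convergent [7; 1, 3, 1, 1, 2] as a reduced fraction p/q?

179/23

Collapse the nested fraction from the inside out:
Start with 2.
1 + 1/(2/1) = 1 + 1/2 = 3/2
1 + 1/(3/2) = 1 + 2/3 = 5/3
3 + 1/(5/3) = 3 + 3/5 = 18/5
1 + 1/(18/5) = 1 + 5/18 = 23/18
7 + 1/(23/18) = 7 + 18/23 = 179/23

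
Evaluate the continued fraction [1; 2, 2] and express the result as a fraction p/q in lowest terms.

a_0 = 1: 1/1
a_1 = 2: 3/2
a_2 = 2: 7/5

7/5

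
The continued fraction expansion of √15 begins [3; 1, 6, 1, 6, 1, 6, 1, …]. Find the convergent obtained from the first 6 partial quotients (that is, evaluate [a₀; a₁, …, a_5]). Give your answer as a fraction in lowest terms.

Start with 1.
6 + 1/(1/1) = 6 + 1/1 = 7/1
1 + 1/(7/1) = 1 + 1/7 = 8/7
6 + 1/(8/7) = 6 + 7/8 = 55/8
1 + 1/(55/8) = 1 + 8/55 = 63/55
3 + 1/(63/55) = 3 + 55/63 = 244/63

244/63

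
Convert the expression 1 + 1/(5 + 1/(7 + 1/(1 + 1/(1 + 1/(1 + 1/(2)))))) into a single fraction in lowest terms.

374/313

Starting at the tail and folding back:
Start with 2.
1 + 1/(2/1) = 1 + 1/2 = 3/2
1 + 1/(3/2) = 1 + 2/3 = 5/3
1 + 1/(5/3) = 1 + 3/5 = 8/5
7 + 1/(8/5) = 7 + 5/8 = 61/8
5 + 1/(61/8) = 5 + 8/61 = 313/61
1 + 1/(313/61) = 1 + 61/313 = 374/313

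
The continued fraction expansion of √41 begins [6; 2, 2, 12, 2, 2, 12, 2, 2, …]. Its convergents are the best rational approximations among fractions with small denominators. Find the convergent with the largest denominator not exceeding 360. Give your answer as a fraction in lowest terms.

2049/320

a_0 = 6: 6/1  (≤ bound)
a_1 = 2: 13/2  (≤ bound)
a_2 = 2: 32/5  (≤ bound)
a_3 = 12: 397/62  (≤ bound)
a_4 = 2: 826/129  (≤ bound)
a_5 = 2: 2049/320  (≤ bound)
a_6 = 12: 25414/3969  (> 360, stop)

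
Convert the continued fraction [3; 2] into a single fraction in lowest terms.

Start with 2.
3 + 1/(2/1) = 3 + 1/2 = 7/2

7/2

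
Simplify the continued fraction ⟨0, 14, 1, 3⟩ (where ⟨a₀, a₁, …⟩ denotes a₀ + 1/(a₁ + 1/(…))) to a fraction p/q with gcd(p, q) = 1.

Start with 3.
1 + 1/(3/1) = 1 + 1/3 = 4/3
14 + 1/(4/3) = 14 + 3/4 = 59/4
0 + 1/(59/4) = 0 + 4/59 = 4/59

4/59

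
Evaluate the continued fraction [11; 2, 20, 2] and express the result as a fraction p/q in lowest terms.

Compute successive convergents:
a_0 = 11: 11/1
a_1 = 2: 23/2
a_2 = 20: 471/41
a_3 = 2: 965/84

965/84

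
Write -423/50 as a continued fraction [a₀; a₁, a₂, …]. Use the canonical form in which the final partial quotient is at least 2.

[-9; 1, 1, 5, 1, 3]

⌊-423/50⌋ = -9, remainder 27
⌊50/27⌋ = 1, remainder 23
⌊27/23⌋ = 1, remainder 4
⌊23/4⌋ = 5, remainder 3
⌊4/3⌋ = 1, remainder 1
⌊3/1⌋ = 3, remainder 0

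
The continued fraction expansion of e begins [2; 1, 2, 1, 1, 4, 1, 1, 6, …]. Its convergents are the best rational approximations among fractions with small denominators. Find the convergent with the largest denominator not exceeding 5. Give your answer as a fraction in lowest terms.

List convergents until the denominator exceeds the bound:
a_0 = 2: 2/1  (≤ bound)
a_1 = 1: 3/1  (≤ bound)
a_2 = 2: 8/3  (≤ bound)
a_3 = 1: 11/4  (≤ bound)
a_4 = 1: 19/7  (> 5, stop)

11/4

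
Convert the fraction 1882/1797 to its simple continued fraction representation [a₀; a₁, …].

[1; 21, 7, 12]

⌊1882/1797⌋ = 1, remainder 85
⌊1797/85⌋ = 21, remainder 12
⌊85/12⌋ = 7, remainder 1
⌊12/1⌋ = 12, remainder 0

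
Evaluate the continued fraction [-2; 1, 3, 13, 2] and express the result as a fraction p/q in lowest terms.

a_0 = -2: -2/1
a_1 = 1: -1/1
a_2 = 3: -5/4
a_3 = 13: -66/53
a_4 = 2: -137/110

-137/110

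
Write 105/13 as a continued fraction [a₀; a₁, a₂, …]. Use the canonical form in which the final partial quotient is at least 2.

105 ÷ 13 → quotient 8, remainder 1
13 ÷ 1 → quotient 13, remainder 0

[8; 13]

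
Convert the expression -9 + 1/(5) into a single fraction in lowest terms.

-44/5

Start with 5.
-9 + 1/(5/1) = -9 + 1/5 = -44/5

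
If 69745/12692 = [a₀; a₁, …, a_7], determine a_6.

1

69745 ÷ 12692 → quotient 5, remainder 6285
12692 ÷ 6285 → quotient 2, remainder 122
6285 ÷ 122 → quotient 51, remainder 63
122 ÷ 63 → quotient 1, remainder 59
63 ÷ 59 → quotient 1, remainder 4
59 ÷ 4 → quotient 14, remainder 3
4 ÷ 3 → quotient 1, remainder 1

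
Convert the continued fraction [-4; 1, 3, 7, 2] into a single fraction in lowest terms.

Start with 2.
7 + 1/(2/1) = 7 + 1/2 = 15/2
3 + 1/(15/2) = 3 + 2/15 = 47/15
1 + 1/(47/15) = 1 + 15/47 = 62/47
-4 + 1/(62/47) = -4 + 47/62 = -201/62

-201/62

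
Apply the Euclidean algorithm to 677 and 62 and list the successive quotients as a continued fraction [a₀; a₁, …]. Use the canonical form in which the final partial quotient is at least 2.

677 ÷ 62 → quotient 10, remainder 57
62 ÷ 57 → quotient 1, remainder 5
57 ÷ 5 → quotient 11, remainder 2
5 ÷ 2 → quotient 2, remainder 1
2 ÷ 1 → quotient 2, remainder 0

[10; 1, 11, 2, 2]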